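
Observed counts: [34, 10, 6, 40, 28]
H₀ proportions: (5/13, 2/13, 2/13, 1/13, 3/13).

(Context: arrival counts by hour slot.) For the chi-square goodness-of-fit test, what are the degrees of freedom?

df = k − 1 = 5 − 1 = 4

degrees of freedom = 4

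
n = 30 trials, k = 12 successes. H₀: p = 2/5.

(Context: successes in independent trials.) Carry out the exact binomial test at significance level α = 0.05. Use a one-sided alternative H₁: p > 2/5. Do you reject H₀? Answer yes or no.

reject H₀: no

Exact binomial: n=30, k=12, p₀=2/5=0.4000
P(X≥12) from Σ C(n,i)·p₀^i·(1−p₀)^(n−i)
p-value (one-sided, H₁ greater) = 0.56891
At α=0.05: p ≥ α → fail to reject H₀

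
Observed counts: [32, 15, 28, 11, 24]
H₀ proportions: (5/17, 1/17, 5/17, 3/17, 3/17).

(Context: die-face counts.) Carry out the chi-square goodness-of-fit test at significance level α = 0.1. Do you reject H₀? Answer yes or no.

n = 110; E_i = n·p_i = [32.35, 6.47, 32.35, 19.41, 19.41]
χ² = (32−32.35)²/32.35 + (15−6.47)²/6.47 + (28−32.35)²/32.35 + (11−19.41)²/19.41 + (24−19.41)²/19.41 = 16.5624
df = 4
p-value (upper-tail) = 0.00235
At α=0.1: p < α → reject H₀

reject H₀: yes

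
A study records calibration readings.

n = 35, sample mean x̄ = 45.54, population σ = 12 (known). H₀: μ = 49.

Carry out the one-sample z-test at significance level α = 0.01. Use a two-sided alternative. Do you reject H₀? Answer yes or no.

SE = σ/√n = 12/√35 = 2.0284
z = (x̄−μ₀)/SE = (45.54−49)/2.0284 = -1.7058
p-value (two-sided) = 0.08804
At α=0.01: p ≥ α → fail to reject H₀

reject H₀: no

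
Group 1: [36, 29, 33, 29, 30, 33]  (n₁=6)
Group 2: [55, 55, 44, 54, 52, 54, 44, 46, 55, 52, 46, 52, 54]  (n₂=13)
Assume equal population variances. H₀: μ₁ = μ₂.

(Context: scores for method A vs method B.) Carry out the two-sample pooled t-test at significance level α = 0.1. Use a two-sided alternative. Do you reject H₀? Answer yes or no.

x̄₁=31.667, s₁=2.805, n₁=6
x̄₂=51.000, s₂=4.340, n₂=13
s_p² = [5·2.805² + 12·4.340²]/17 = 15.6078
SE = √(s_p²·(1/6+1/13)) = 1.9498
t = (31.667−51.000)/1.9498 = -9.9153
df = 17
p-value (two-sided) = 0.00000
At α=0.1: p < α → reject H₀

reject H₀: yes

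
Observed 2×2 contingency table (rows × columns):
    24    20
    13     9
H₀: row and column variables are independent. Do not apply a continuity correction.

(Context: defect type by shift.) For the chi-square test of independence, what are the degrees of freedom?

degrees of freedom = 1

df = (r−1)(c−1) = (2−1)·(2−1) = 1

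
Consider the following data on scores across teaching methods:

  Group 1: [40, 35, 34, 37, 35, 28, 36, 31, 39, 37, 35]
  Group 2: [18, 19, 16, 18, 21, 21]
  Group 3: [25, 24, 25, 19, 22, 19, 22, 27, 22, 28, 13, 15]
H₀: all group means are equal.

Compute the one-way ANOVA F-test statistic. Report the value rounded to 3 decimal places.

test statistic = 51.705

Group means [35.18, 18.83, 21.75], grand mean 26.241
SSB = Σnᵢ(x̄ᵢ−x̄)² = 1450.591; SSW = ΣΣ(x−x̄ᵢ)² = 364.720
MSB = 1450.591/2 = 725.2953; MSW = 364.720/26 = 14.0277
F = MSB/MSW = 51.7046
df = (2, 26)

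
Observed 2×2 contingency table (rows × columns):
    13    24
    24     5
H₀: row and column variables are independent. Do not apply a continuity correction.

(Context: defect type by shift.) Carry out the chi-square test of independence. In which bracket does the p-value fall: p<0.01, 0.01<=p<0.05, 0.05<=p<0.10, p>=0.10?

Row totals [37, 29], col totals [37, 29], n=66
χ² = (13−20.74)²/20.74 + (24−16.26)²/16.26 + (24−16.26)²/16.26 + (5−12.74)²/12.74 = 14.9688
df = 1
p-value (upper-tail) = 0.00011
→ bracket: p<0.01

p-value bracket: p<0.01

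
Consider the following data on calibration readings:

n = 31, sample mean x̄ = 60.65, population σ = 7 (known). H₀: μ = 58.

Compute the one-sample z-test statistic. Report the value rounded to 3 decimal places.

SE = σ/√n = 7/√31 = 1.2572
z = (x̄−μ₀)/SE = (60.65−58)/1.2572 = 2.1078

test statistic = 2.108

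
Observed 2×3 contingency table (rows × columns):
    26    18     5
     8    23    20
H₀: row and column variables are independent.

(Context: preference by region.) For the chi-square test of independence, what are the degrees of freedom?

df = (r−1)(c−1) = (2−1)·(3−1) = 2

degrees of freedom = 2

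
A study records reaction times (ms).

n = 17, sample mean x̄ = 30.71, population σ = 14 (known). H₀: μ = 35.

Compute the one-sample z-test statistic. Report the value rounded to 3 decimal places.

test statistic = -1.263

SE = σ/√n = 14/√17 = 3.3955
z = (x̄−μ₀)/SE = (30.71−35)/3.3955 = -1.2634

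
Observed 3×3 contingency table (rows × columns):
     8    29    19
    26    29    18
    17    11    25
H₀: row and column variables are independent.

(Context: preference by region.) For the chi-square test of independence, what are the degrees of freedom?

degrees of freedom = 4

df = (r−1)(c−1) = (3−1)·(3−1) = 4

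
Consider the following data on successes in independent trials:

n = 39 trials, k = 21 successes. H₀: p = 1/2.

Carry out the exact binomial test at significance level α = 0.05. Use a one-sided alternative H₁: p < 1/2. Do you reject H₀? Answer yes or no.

Exact binomial: n=39, k=21, p₀=1/2=0.5000
P(X≤21) from Σ C(n,i)·p₀^i·(1−p₀)^(n−i)
p-value (one-sided, H₁ less) = 0.73880
At α=0.05: p ≥ α → fail to reject H₀

reject H₀: no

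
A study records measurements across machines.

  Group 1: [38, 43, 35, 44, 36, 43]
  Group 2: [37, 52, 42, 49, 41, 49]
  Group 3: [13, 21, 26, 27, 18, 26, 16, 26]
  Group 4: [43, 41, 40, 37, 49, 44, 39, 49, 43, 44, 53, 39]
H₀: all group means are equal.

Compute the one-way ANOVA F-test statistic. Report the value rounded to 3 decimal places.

Group means [39.83, 45.00, 21.62, 43.42], grand mean 37.594
SSB = Σnᵢ(x̄ᵢ−x̄)² = 2806.094; SSW = ΣΣ(x−x̄ᵢ)² = 707.625
MSB = 2806.094/3 = 935.3646; MSW = 707.625/28 = 25.2723
F = MSB/MSW = 37.0114
df = (3, 28)

test statistic = 37.011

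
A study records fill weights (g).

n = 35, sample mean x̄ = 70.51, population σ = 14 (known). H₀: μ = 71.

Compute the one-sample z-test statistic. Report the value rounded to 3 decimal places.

test statistic = -0.207

SE = σ/√n = 14/√35 = 2.3664
z = (x̄−μ₀)/SE = (70.51−71)/2.3664 = -0.2071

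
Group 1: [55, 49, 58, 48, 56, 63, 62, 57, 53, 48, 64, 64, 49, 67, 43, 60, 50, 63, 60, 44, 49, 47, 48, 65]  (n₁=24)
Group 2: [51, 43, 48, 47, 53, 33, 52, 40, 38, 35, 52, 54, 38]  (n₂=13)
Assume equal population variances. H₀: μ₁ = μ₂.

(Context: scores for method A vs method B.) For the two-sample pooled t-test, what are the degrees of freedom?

degrees of freedom = 35

df = n₁ + n₂ − 2 = 24 + 13 − 2 = 35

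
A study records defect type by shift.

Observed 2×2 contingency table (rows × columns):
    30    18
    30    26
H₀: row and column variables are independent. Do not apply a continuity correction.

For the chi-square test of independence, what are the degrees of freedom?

degrees of freedom = 1

df = (r−1)(c−1) = (2−1)·(2−1) = 1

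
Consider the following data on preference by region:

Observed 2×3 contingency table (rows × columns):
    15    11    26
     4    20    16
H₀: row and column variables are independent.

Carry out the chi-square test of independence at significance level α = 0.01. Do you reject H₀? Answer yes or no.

Row totals [52, 40], col totals [19, 31, 42], n=92
χ² = (15−10.74)²/10.74 + (11−17.52)²/17.52 + (26−23.74)²/23.74 + (4−8.26)²/8.26 + (20−13.48)²/13.48 + (16−18.26)²/18.26 = 9.9666
df = 2
p-value (upper-tail) = 0.00685
At α=0.01: p < α → reject H₀

reject H₀: yes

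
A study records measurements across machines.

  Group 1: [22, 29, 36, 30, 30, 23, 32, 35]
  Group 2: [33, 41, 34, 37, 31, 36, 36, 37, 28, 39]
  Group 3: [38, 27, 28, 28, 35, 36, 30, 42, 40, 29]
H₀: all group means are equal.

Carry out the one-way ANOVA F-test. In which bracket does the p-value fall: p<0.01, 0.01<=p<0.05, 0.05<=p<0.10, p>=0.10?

Group means [29.62, 35.20, 33.30], grand mean 32.929
SSB = Σnᵢ(x̄ᵢ−x̄)² = 140.282; SSW = ΣΣ(x−x̄ᵢ)² = 587.575
MSB = 140.282/2 = 70.1411; MSW = 587.575/25 = 23.5030
F = MSB/MSW = 2.9843
df = (2, 25)
p-value (upper-tail) = 0.06882
→ bracket: 0.05<=p<0.10

p-value bracket: 0.05<=p<0.10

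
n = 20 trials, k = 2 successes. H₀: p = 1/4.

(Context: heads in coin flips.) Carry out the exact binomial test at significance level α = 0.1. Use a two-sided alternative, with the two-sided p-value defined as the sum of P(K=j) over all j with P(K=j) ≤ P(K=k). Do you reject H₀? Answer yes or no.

reject H₀: no

Exact binomial: n=20, k=2, p₀=1/4=0.2500
P(X=j) = C(n,j)·p₀^j·(1−p₀)^(n−j); p = Σ P(X=j) over j with P(X=j) ≤ P(X=2)
p-value (two-sided) = 0.19307
At α=0.1: p ≥ α → fail to reject H₀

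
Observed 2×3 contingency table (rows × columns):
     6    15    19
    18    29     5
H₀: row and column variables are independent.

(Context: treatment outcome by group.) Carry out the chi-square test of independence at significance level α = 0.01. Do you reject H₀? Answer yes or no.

Row totals [40, 52], col totals [24, 44, 24], n=92
χ² = (6−10.43)²/10.43 + (15−19.13)²/19.13 + (19−10.43)²/10.43 + (18−13.57)²/13.57 + (29−24.87)²/24.87 + (5−13.57)²/13.57 = 17.3512
df = 2
p-value (upper-tail) = 0.00017
At α=0.01: p < α → reject H₀

reject H₀: yes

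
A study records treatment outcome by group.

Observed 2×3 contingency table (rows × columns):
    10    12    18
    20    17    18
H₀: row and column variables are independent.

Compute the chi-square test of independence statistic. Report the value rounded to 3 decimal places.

test statistic = 1.874

Row totals [40, 55], col totals [30, 29, 36], n=95
χ² = (10−12.63)²/12.63 + (12−12.21)²/12.21 + (18−15.16)²/15.16 + (20−17.37)²/17.37 + (17−16.79)²/16.79 + (18−20.84)²/20.84 = 1.8737
df = 2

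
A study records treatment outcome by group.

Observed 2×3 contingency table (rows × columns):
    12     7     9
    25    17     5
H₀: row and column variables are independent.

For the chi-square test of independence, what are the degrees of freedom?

degrees of freedom = 2

df = (r−1)(c−1) = (2−1)·(3−1) = 2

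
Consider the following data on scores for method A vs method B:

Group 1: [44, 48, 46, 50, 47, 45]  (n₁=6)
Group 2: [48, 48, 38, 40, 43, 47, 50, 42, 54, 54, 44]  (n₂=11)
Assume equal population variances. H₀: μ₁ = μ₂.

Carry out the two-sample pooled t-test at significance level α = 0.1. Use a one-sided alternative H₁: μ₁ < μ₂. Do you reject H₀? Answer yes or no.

reject H₀: no

x̄₁=46.667, s₁=2.160, n₁=6
x̄₂=46.182, s₂=5.307, n₂=11
s_p² = [5·2.160² + 10·5.307²]/15 = 20.3313
SE = √(s_p²·(1/6+1/11)) = 2.2884
t = (46.667−46.182)/2.2884 = 0.2119
df = 15
p-value (one-sided, H₁ less) = 0.58247
At α=0.1: p ≥ α → fail to reject H₀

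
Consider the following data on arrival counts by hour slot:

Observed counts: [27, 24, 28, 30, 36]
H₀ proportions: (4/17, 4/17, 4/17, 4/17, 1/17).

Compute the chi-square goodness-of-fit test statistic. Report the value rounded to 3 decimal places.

n = 145; E_i = n·p_i = [34.12, 34.12, 34.12, 34.12, 8.53]
χ² = (27−34.12)²/34.12 + (24−34.12)²/34.12 + (28−34.12)²/34.12 + (30−34.12)²/34.12 + (36−8.53)²/8.53 = 94.5534
df = 4

test statistic = 94.553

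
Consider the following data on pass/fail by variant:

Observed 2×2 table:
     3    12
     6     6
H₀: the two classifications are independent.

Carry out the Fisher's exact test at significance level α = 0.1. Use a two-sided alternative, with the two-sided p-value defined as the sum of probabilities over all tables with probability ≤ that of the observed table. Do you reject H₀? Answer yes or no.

Margins: r₁=15, r₂=12, c₁=9, c₂=18, n=27
p_obs = C(15,3)·C(12,6)/C(27,9); sum pmf over tables with pmf ≤ p_obs
p-value (two-sided) = 0.12662
At α=0.1: p ≥ α → fail to reject H₀

reject H₀: no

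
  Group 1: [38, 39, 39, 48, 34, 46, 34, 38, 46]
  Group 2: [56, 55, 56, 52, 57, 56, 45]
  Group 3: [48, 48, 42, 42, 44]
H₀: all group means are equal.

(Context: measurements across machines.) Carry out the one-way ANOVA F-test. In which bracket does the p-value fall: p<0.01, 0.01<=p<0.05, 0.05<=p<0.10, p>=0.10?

p-value bracket: p<0.01

Group means [40.22, 53.86, 44.80], grand mean 45.857
SSB = Σnᵢ(x̄ᵢ−x̄)² = 739.359; SSW = ΣΣ(x−x̄ᵢ)² = 361.213
MSB = 739.359/2 = 369.6794; MSW = 361.213/18 = 20.0674
F = MSB/MSW = 18.4219
df = (2, 18)
p-value (upper-tail) = 0.00004
→ bracket: p<0.01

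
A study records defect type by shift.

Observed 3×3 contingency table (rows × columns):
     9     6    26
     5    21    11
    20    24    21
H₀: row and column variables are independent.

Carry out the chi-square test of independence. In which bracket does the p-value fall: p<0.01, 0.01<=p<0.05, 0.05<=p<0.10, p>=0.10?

Row totals [41, 37, 65], col totals [34, 51, 58], n=143
χ² = (9−9.75)²/9.75 + (6−14.62)²/14.62 + (26−16.63)²/16.63 + (5−8.80)²/8.80 + (21−13.20)²/13.20 + (11−15.01)²/15.01 + (20−15.45)²/15.45 + (24−23.18)²/23.18 + (21−26.36)²/26.36 = 20.2036
df = 4
p-value (upper-tail) = 0.00046
→ bracket: p<0.01

p-value bracket: p<0.01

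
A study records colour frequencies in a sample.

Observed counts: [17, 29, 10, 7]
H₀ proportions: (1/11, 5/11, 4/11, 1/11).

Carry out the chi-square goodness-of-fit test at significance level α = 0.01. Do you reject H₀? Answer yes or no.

reject H₀: yes

n = 63; E_i = n·p_i = [5.73, 28.64, 22.91, 5.73]
χ² = (17−5.73)²/5.73 + (29−28.64)²/28.64 + (10−22.91)²/22.91 + (7−5.73)²/5.73 = 29.7492
df = 3
p-value (upper-tail) = 0.00000
At α=0.01: p < α → reject H₀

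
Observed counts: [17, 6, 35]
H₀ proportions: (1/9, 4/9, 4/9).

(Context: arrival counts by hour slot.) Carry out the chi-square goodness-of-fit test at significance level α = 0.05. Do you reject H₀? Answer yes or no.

n = 58; E_i = n·p_i = [6.44, 25.78, 25.78]
χ² = (17−6.44)²/6.44 + (6−25.78)²/25.78 + (35−25.78)²/25.78 = 35.7629
df = 2
p-value (upper-tail) = 0.00000
At α=0.05: p < α → reject H₀

reject H₀: yes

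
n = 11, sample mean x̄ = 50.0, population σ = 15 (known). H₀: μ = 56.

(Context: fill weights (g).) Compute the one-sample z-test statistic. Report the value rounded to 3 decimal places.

test statistic = -1.327

SE = σ/√n = 15/√11 = 4.5227
z = (x̄−μ₀)/SE = (50.0−56)/4.5227 = -1.3266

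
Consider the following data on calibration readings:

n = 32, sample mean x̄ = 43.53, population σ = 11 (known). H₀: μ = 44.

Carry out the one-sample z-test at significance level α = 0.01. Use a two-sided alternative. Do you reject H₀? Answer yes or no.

SE = σ/√n = 11/√32 = 1.9445
z = (x̄−μ₀)/SE = (43.53−44)/1.9445 = -0.2417
p-value (two-sided) = 0.80901
At α=0.01: p ≥ α → fail to reject H₀

reject H₀: no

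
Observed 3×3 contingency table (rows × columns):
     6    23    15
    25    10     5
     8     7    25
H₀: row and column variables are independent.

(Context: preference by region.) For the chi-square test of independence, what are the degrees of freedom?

degrees of freedom = 4

df = (r−1)(c−1) = (3−1)·(3−1) = 4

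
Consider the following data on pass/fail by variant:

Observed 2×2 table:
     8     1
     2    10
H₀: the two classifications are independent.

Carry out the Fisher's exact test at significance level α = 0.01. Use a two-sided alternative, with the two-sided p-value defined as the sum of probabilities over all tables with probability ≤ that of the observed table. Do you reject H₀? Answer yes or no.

Margins: r₁=9, r₂=12, c₁=10, c₂=11, n=21
p_obs = C(9,8)·C(12,2)/C(21,10); sum pmf over tables with pmf ≤ p_obs
p-value (two-sided) = 0.00191
At α=0.01: p < α → reject H₀

reject H₀: yes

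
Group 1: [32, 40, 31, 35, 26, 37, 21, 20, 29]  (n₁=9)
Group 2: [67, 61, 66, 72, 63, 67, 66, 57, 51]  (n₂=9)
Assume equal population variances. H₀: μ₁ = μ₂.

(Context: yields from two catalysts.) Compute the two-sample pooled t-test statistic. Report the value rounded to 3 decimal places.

test statistic = -10.725

x̄₁=30.111, s₁=6.864, n₁=9
x̄₂=63.333, s₂=6.265, n₂=9
s_p² = [8·6.864² + 8·6.265²]/16 = 43.1806
SE = √(s_p²·(1/9+1/9)) = 3.0977
t = (30.111−63.333)/3.0977 = -10.7248
df = 16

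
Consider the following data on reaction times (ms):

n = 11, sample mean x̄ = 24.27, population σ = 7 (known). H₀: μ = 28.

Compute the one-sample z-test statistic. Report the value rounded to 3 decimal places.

test statistic = -1.767

SE = σ/√n = 7/√11 = 2.1106
z = (x̄−μ₀)/SE = (24.27−28)/2.1106 = -1.7673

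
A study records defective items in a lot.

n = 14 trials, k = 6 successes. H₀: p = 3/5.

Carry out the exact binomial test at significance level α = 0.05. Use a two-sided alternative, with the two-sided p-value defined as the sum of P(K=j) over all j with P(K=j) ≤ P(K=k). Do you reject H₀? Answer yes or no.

reject H₀: no

Exact binomial: n=14, k=6, p₀=3/5=0.6000
P(X=j) = C(n,j)·p₀^j·(1−p₀)^(n−j); p = Σ P(X=j) over j with P(X=j) ≤ P(X=6)
p-value (two-sided) = 0.27445
At α=0.05: p ≥ α → fail to reject H₀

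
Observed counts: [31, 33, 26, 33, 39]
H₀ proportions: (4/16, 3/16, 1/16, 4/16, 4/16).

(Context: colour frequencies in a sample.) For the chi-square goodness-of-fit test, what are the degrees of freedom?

degrees of freedom = 4

df = k − 1 = 5 − 1 = 4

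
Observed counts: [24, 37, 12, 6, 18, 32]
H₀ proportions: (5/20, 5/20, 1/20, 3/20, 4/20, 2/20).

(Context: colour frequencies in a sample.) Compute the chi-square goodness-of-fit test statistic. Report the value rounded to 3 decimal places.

test statistic = 47.434

n = 129; E_i = n·p_i = [32.25, 32.25, 6.45, 19.35, 25.80, 12.90]
χ² = (24−32.25)²/32.25 + (37−32.25)²/32.25 + (12−6.45)²/6.45 + (6−19.35)²/19.35 + (18−25.80)²/25.80 + (32−12.90)²/12.90 = 47.4341
df = 5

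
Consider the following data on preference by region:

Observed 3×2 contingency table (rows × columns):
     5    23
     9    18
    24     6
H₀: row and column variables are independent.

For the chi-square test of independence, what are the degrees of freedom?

df = (r−1)(c−1) = (3−1)·(2−1) = 2

degrees of freedom = 2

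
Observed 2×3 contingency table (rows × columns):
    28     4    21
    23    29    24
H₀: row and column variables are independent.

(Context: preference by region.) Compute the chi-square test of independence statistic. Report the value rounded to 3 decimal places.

test statistic = 16.039

Row totals [53, 76], col totals [51, 33, 45], n=129
χ² = (28−20.95)²/20.95 + (4−13.56)²/13.56 + (21−18.49)²/18.49 + (23−30.05)²/30.05 + (29−19.44)²/19.44 + (24−26.51)²/26.51 = 16.0387
df = 2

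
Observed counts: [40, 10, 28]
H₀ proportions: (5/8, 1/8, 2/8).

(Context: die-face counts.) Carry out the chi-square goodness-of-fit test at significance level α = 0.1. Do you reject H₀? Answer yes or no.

reject H₀: yes

n = 78; E_i = n·p_i = [48.75, 9.75, 19.50]
χ² = (40−48.75)²/48.75 + (10−9.75)²/9.75 + (28−19.50)²/19.50 = 5.2821
df = 2
p-value (upper-tail) = 0.07129
At α=0.1: p < α → reject H₀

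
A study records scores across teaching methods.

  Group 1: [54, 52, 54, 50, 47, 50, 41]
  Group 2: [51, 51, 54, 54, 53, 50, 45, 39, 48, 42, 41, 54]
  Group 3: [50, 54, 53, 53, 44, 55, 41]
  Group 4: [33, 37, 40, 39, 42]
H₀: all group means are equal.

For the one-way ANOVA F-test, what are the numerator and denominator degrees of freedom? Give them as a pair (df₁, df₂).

degrees of freedom = [3, 27]

k = 4 groups, N = 31 total
df = (k−1, N−k) = (4−1, 31−4) = (3, 27)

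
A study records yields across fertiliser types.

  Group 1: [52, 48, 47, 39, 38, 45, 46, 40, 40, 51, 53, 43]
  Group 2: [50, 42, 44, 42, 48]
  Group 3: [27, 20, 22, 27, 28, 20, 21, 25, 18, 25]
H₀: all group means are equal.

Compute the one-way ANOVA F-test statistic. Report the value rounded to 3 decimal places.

test statistic = 77.501

Group means [45.17, 45.20, 23.30], grand mean 37.074
SSB = Σnᵢ(x̄ᵢ−x̄)² = 3013.285; SSW = ΣΣ(x−x̄ᵢ)² = 466.567
MSB = 3013.285/2 = 1506.6426; MSW = 466.567/24 = 19.4403
F = MSB/MSW = 77.5011
df = (2, 24)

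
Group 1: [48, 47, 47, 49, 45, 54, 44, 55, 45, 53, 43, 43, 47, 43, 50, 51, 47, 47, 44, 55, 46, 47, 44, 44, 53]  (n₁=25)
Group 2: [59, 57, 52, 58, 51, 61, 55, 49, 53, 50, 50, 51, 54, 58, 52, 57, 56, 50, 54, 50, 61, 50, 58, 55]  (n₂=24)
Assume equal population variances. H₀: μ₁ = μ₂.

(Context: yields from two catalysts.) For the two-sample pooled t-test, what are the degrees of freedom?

df = n₁ + n₂ − 2 = 25 + 24 − 2 = 47

degrees of freedom = 47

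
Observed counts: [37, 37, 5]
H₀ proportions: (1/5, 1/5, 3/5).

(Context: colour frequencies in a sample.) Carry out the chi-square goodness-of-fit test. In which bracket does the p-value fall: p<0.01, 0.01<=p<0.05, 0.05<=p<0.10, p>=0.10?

p-value bracket: p<0.01

n = 79; E_i = n·p_i = [15.80, 15.80, 47.40]
χ² = (37−15.80)²/15.80 + (37−15.80)²/15.80 + (5−47.40)²/47.40 = 94.8186
df = 2
p-value (upper-tail) = 0.00000
→ bracket: p<0.01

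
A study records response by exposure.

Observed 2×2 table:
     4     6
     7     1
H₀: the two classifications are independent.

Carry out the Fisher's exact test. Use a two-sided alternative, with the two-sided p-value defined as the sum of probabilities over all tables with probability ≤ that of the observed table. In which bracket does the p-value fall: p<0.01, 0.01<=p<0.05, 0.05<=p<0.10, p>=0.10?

p-value bracket: 0.05<=p<0.10

Margins: r₁=10, r₂=8, c₁=11, c₂=7, n=18
p_obs = C(10,4)·C(8,7)/C(18,11); sum pmf over tables with pmf ≤ p_obs
p-value (two-sided) = 0.06561
→ bracket: 0.05<=p<0.10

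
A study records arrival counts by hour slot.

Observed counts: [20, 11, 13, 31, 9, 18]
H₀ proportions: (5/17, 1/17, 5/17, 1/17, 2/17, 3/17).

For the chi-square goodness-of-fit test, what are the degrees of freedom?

df = k − 1 = 6 − 1 = 5

degrees of freedom = 5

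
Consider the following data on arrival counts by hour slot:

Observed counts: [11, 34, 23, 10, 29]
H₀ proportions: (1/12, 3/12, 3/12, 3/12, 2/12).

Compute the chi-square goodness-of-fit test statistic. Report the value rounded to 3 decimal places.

test statistic = 20.458

n = 107; E_i = n·p_i = [8.92, 26.75, 26.75, 26.75, 17.83]
χ² = (11−8.92)²/8.92 + (34−26.75)²/26.75 + (23−26.75)²/26.75 + (10−26.75)²/26.75 + (29−17.83)²/17.83 = 20.4579
df = 4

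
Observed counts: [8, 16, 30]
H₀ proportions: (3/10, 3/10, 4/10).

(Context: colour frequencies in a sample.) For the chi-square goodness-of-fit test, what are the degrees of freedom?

degrees of freedom = 2

df = k − 1 = 3 − 1 = 2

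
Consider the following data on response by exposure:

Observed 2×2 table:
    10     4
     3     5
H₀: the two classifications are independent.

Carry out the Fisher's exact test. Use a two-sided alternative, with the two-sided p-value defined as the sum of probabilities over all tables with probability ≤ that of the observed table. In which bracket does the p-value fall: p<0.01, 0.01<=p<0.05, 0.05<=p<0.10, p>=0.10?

p-value bracket: p>=0.10

Margins: r₁=14, r₂=8, c₁=13, c₂=9, n=22
p_obs = C(14,10)·C(8,3)/C(22,13); sum pmf over tables with pmf ≤ p_obs
p-value (two-sided) = 0.18700
→ bracket: p>=0.10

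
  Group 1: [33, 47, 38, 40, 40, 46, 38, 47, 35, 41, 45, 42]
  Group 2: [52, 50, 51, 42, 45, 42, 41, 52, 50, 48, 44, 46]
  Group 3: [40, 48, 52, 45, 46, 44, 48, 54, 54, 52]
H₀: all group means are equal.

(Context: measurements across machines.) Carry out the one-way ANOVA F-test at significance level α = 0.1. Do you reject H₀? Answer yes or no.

reject H₀: yes

Group means [41.00, 46.92, 48.30], grand mean 45.235
SSB = Σnᵢ(x̄ᵢ−x̄)² = 343.101; SSW = ΣΣ(x−x̄ᵢ)² = 615.017
MSB = 343.101/2 = 171.5505; MSW = 615.017/31 = 19.8392
F = MSB/MSW = 8.6470
df = (2, 31)
p-value (upper-tail) = 0.00104
At α=0.1: p < α → reject H₀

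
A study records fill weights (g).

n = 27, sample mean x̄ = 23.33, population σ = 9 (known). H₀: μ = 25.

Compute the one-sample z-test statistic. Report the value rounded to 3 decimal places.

SE = σ/√n = 9/√27 = 1.7321
z = (x̄−μ₀)/SE = (23.33−25)/1.7321 = -0.9642

test statistic = -0.964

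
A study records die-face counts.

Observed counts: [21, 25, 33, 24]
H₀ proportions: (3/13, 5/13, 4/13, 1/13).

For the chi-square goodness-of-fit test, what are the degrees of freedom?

degrees of freedom = 3

df = k − 1 = 4 − 1 = 3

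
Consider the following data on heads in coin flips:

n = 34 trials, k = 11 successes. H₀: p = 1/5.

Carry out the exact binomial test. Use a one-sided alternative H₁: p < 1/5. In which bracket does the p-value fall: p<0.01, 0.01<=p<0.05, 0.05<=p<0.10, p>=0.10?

Exact binomial: n=34, k=11, p₀=1/5=0.2000
P(X≤11) from Σ C(n,i)·p₀^i·(1−p₀)^(n−i)
p-value (one-sided, H₁ less) = 0.97256
→ bracket: p>=0.10

p-value bracket: p>=0.10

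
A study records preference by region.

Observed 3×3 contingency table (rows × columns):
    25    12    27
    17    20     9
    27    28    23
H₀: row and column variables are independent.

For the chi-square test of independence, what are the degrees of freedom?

degrees of freedom = 4

df = (r−1)(c−1) = (3−1)·(3−1) = 4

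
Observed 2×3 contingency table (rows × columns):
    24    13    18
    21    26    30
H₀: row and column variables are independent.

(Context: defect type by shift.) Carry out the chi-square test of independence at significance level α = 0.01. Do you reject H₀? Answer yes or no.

reject H₀: no

Row totals [55, 77], col totals [45, 39, 48], n=132
χ² = (24−18.75)²/18.75 + (13−16.25)²/16.25 + (18−20.00)²/20.00 + (21−26.25)²/26.25 + (26−22.75)²/22.75 + (30−28.00)²/28.00 = 3.9771
df = 2
p-value (upper-tail) = 0.13689
At α=0.01: p ≥ α → fail to reject H₀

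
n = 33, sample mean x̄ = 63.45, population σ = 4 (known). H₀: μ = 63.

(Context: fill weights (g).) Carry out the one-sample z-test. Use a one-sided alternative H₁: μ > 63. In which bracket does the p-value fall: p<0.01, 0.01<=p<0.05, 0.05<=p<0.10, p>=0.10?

p-value bracket: p>=0.10

SE = σ/√n = 4/√33 = 0.6963
z = (x̄−μ₀)/SE = (63.45−63)/0.6963 = 0.6463
p-value (one-sided, H₁ greater) = 0.25905
→ bracket: p>=0.10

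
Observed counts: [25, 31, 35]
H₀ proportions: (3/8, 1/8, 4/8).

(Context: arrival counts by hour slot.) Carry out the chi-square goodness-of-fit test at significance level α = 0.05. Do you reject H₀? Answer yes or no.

n = 91; E_i = n·p_i = [34.12, 11.38, 45.50]
χ² = (25−34.12)²/34.12 + (31−11.38)²/11.38 + (35−45.50)²/45.50 = 38.7216
df = 2
p-value (upper-tail) = 0.00000
At α=0.05: p < α → reject H₀

reject H₀: yes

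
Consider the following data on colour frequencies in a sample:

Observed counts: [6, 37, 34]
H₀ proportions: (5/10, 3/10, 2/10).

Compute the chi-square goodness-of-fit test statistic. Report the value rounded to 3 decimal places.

n = 77; E_i = n·p_i = [38.50, 23.10, 15.40]
χ² = (6−38.50)²/38.50 + (37−23.10)²/23.10 + (34−15.40)²/15.40 = 58.2641
df = 2

test statistic = 58.264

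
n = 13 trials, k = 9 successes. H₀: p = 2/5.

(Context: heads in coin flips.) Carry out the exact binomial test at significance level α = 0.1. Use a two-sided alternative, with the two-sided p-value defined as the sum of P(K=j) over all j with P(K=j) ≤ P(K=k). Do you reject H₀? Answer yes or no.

Exact binomial: n=13, k=9, p₀=2/5=0.4000
P(X=j) = C(n,j)·p₀^j·(1−p₀)^(n−j); p = Σ P(X=j) over j with P(X=j) ≤ P(X=9)
p-value (two-sided) = 0.04471
At α=0.1: p < α → reject H₀

reject H₀: yes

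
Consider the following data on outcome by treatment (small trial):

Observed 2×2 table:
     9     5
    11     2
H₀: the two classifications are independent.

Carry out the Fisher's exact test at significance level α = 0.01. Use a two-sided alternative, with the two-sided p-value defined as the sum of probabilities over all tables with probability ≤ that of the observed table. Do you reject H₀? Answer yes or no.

reject H₀: no

Margins: r₁=14, r₂=13, c₁=20, c₂=7, n=27
p_obs = C(14,9)·C(13,11)/C(27,20); sum pmf over tables with pmf ≤ p_obs
p-value (two-sided) = 0.38454
At α=0.01: p ≥ α → fail to reject H₀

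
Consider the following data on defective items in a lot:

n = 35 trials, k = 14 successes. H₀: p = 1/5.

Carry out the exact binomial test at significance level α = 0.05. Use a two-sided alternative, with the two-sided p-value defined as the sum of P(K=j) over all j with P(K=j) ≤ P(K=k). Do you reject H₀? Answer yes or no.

reject H₀: yes

Exact binomial: n=35, k=14, p₀=1/5=0.2000
P(X=j) = C(n,j)·p₀^j·(1−p₀)^(n−j); p = Σ P(X=j) over j with P(X=j) ≤ P(X=14)
p-value (two-sided) = 0.00566
At α=0.05: p < α → reject H₀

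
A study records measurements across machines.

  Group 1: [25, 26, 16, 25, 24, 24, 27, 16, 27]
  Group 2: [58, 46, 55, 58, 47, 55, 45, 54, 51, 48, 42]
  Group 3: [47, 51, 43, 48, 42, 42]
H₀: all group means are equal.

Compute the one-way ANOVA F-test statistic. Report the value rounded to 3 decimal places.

test statistic = 87.243

Group means [23.33, 50.82, 45.50], grand mean 40.077
SSB = Σnᵢ(x̄ᵢ−x̄)² = 3968.710; SSW = ΣΣ(x−x̄ᵢ)² = 523.136
MSB = 3968.710/2 = 1984.3549; MSW = 523.136/23 = 22.7451
F = MSB/MSW = 87.2433
df = (2, 23)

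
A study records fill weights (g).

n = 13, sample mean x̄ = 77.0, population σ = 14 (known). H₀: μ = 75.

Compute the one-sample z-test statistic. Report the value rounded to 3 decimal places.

test statistic = 0.515

SE = σ/√n = 14/√13 = 3.8829
z = (x̄−μ₀)/SE = (77.0−75)/3.8829 = 0.5151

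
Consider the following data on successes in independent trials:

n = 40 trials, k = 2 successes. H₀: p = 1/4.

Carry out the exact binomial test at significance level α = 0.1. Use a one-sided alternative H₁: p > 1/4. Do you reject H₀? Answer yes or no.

reject H₀: no

Exact binomial: n=40, k=2, p₀=1/4=0.2500
P(X≥2) from Σ C(n,i)·p₀^i·(1−p₀)^(n−i)
p-value (one-sided, H₁ greater) = 0.99986
At α=0.1: p ≥ α → fail to reject H₀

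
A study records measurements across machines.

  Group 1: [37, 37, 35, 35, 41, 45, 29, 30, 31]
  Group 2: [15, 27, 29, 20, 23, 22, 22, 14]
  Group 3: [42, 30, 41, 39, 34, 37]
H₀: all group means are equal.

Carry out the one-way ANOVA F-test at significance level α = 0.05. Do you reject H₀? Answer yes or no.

reject H₀: yes

Group means [35.56, 21.50, 37.17], grand mean 31.087
SSB = Σnᵢ(x̄ᵢ−x̄)² = 1136.771; SSW = ΣΣ(x−x̄ᵢ)² = 511.056
MSB = 1136.771/2 = 568.3853; MSW = 511.056/20 = 25.5528
F = MSB/MSW = 22.2436
df = (2, 20)
p-value (upper-tail) = 0.00001
At α=0.05: p < α → reject H₀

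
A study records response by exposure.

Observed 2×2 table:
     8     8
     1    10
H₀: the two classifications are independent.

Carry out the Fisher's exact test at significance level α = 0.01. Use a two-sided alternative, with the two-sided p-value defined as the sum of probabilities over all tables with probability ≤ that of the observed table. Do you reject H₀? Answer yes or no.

reject H₀: no

Margins: r₁=16, r₂=11, c₁=9, c₂=18, n=27
p_obs = C(16,8)·C(11,1)/C(27,9); sum pmf over tables with pmf ≤ p_obs
p-value (two-sided) = 0.04167
At α=0.01: p ≥ α → fail to reject H₀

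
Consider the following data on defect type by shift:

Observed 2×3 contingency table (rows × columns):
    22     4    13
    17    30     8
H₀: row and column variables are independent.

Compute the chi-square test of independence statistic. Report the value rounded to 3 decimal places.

test statistic = 19.557

Row totals [39, 55], col totals [39, 34, 21], n=94
χ² = (22−16.18)²/16.18 + (4−14.11)²/14.11 + (13−8.71)²/8.71 + (17−22.82)²/22.82 + (30−19.89)²/19.89 + (8−12.29)²/12.29 = 19.5571
df = 2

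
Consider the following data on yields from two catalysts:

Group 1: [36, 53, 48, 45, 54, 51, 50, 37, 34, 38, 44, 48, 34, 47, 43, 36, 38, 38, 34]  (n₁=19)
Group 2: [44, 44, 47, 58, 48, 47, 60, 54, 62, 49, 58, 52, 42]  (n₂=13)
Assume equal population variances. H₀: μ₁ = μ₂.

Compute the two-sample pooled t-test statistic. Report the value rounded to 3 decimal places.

x̄₁=42.526, s₁=6.883, n₁=19
x̄₂=51.154, s₂=6.669, n₂=13
s_p² = [18·6.883² + 12·6.669²]/30 = 46.2143
SE = √(s_p²·(1/19+1/13)) = 2.4469
t = (42.526−51.154)/2.4469 = -3.5259
df = 30

test statistic = -3.526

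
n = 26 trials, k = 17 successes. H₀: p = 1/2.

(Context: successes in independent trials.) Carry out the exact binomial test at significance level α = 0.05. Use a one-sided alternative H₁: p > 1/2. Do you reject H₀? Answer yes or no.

Exact binomial: n=26, k=17, p₀=1/2=0.5000
P(X≥17) from Σ C(n,i)·p₀^i·(1−p₀)^(n−i)
p-value (one-sided, H₁ greater) = 0.08432
At α=0.05: p ≥ α → fail to reject H₀

reject H₀: no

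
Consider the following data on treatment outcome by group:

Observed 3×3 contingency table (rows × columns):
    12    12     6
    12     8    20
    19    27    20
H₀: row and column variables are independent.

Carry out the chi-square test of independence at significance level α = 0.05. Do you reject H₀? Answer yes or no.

reject H₀: no

Row totals [30, 40, 66], col totals [43, 47, 46], n=136
χ² = (12−9.49)²/9.49 + (12−10.37)²/10.37 + (6−10.15)²/10.15 + (12−12.65)²/12.65 + (8−13.82)²/13.82 + (20−13.53)²/13.53 + (19−20.87)²/20.87 + (27−22.81)²/22.81 + (20−22.32)²/22.32 = 9.3788
df = 4
p-value (upper-tail) = 0.05230
At α=0.05: p ≥ α → fail to reject H₀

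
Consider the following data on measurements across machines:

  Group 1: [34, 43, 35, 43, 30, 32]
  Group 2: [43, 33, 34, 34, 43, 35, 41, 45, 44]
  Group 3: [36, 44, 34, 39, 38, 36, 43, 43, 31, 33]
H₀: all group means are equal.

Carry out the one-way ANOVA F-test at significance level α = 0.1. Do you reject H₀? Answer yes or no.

reject H₀: no

Group means [36.17, 39.11, 37.70], grand mean 37.840
SSB = Σnᵢ(x̄ᵢ−x̄)² = 31.538; SSW = ΣΣ(x−x̄ᵢ)² = 537.822
MSB = 31.538/2 = 15.7689; MSW = 537.822/22 = 24.4465
F = MSB/MSW = 0.6450
df = (2, 22)
p-value (upper-tail) = 0.53428
At α=0.1: p ≥ α → fail to reject H₀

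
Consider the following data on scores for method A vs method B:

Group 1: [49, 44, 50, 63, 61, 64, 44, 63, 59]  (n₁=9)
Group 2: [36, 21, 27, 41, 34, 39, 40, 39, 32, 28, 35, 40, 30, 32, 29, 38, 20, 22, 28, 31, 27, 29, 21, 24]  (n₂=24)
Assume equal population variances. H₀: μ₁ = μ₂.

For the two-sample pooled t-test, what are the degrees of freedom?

degrees of freedom = 31

df = n₁ + n₂ − 2 = 9 + 24 − 2 = 31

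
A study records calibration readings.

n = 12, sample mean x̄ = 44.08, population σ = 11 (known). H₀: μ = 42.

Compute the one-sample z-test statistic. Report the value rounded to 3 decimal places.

SE = σ/√n = 11/√12 = 3.1754
z = (x̄−μ₀)/SE = (44.08−42)/3.1754 = 0.6550

test statistic = 0.655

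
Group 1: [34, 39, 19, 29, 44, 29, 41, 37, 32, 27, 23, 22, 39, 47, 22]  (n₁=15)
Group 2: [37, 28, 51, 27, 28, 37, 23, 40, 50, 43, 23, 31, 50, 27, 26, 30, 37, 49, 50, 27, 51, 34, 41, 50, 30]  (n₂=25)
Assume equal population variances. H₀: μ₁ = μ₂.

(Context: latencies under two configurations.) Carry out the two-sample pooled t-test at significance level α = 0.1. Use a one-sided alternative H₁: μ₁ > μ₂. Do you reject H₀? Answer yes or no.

reject H₀: no

x̄₁=32.267, s₁=8.738, n₁=15
x̄₂=36.800, s₂=9.979, n₂=25
s_p² = [14·8.738² + 24·9.979²]/38 = 91.0246
SE = √(s_p²·(1/15+1/25)) = 3.1160
t = (32.267−36.800)/3.1160 = -1.4549
df = 38
p-value (one-sided, H₁ greater) = 0.92304
At α=0.1: p ≥ α → fail to reject H₀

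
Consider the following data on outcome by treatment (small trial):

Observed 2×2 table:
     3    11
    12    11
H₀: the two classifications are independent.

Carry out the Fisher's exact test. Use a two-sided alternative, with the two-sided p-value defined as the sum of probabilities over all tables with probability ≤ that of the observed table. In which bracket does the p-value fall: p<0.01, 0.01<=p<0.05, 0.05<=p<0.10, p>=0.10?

p-value bracket: 0.05<=p<0.10

Margins: r₁=14, r₂=23, c₁=15, c₂=22, n=37
p_obs = C(14,3)·C(23,12)/C(37,15); sum pmf over tables with pmf ≤ p_obs
p-value (two-sided) = 0.09049
→ bracket: 0.05<=p<0.10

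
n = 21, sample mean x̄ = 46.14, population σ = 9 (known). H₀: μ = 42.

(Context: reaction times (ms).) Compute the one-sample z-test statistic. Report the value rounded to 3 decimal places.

test statistic = 2.108

SE = σ/√n = 9/√21 = 1.9640
z = (x̄−μ₀)/SE = (46.14−42)/1.9640 = 2.1080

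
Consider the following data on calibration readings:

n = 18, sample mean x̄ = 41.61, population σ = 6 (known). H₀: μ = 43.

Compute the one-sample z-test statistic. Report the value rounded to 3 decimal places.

test statistic = -0.983

SE = σ/√n = 6/√18 = 1.4142
z = (x̄−μ₀)/SE = (41.61−43)/1.4142 = -0.9829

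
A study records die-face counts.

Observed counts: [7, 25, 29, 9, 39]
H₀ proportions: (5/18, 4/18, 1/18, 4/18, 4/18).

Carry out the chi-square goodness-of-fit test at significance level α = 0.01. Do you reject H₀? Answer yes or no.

n = 109; E_i = n·p_i = [30.28, 24.22, 6.06, 24.22, 24.22]
χ² = (7−30.28)²/30.28 + (25−24.22)²/24.22 + (29−6.06)²/6.06 + (9−24.22)²/24.22 + (39−24.22)²/24.22 = 123.4394
df = 4
p-value (upper-tail) = 0.00000
At α=0.01: p < α → reject H₀

reject H₀: yes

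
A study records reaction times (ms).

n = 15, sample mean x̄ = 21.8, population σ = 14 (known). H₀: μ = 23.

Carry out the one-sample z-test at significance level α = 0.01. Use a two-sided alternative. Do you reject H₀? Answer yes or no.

reject H₀: no

SE = σ/√n = 14/√15 = 3.6148
z = (x̄−μ₀)/SE = (21.8−23)/3.6148 = -0.3320
p-value (two-sided) = 0.73991
At α=0.01: p ≥ α → fail to reject H₀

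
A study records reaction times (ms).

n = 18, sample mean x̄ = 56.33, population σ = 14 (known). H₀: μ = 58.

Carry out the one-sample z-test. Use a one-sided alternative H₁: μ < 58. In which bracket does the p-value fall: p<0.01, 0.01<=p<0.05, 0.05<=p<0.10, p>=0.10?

SE = σ/√n = 14/√18 = 3.2998
z = (x̄−μ₀)/SE = (56.33−58)/3.2998 = -0.5061
p-value (one-sided, H₁ less) = 0.30640
→ bracket: p>=0.10

p-value bracket: p>=0.10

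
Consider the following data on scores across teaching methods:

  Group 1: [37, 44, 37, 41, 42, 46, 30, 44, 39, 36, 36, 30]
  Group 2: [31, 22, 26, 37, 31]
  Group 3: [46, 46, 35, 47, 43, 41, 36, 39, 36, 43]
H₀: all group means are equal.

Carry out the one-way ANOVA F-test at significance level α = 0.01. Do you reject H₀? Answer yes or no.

Group means [38.50, 29.40, 41.20], grand mean 37.815
SSB = Σnᵢ(x̄ᵢ−x̄)² = 474.274; SSW = ΣΣ(x−x̄ᵢ)² = 609.800
MSB = 474.274/2 = 237.1370; MSW = 609.800/24 = 25.4083
F = MSB/MSW = 9.3330
df = (2, 24)
p-value (upper-tail) = 0.00100
At α=0.01: p < α → reject H₀

reject H₀: yes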